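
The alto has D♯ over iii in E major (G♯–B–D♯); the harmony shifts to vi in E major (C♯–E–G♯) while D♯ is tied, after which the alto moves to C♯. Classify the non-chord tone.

D♯ is a suspension.

The harmony at that moment is C♯ minor triad (C♯, E, G♯); D♯ is not a chord tone.
It is held over (the same pitch as the preceding D♯) and left by step down to C♯.
Held over from the previous chord and resolving down by step — a suspension.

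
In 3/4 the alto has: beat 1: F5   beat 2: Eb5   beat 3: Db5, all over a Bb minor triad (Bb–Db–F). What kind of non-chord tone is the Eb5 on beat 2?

The harmony at that moment is Bb minor triad (Bb, Db, F); Eb5 is not a chord tone.
It is approached by step down from F5 and left by step down to Db5.
Step in, step out in the same direction — a passing tone.

Passing tone.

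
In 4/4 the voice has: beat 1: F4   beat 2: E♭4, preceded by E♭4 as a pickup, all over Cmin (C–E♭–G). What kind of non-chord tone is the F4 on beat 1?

Upper neighbor tone.

The harmony at that moment is C minor triad (C, E♭, G); F4 is not a chord tone.
It is approached by step up from E♭4 and left by step down to E♭4.
Step away and step back to the same note — a neighbor tone (upper neighbor).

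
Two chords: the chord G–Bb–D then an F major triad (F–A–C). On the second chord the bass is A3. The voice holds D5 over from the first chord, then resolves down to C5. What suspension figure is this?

At the second chord the bass is A3. The suspended D5 lies a fourth above the bass; after resolving down by step to C5, the interval above the bass becomes a third.
Suspension figures are named by those two intervals: 4–3.

4–3 suspension.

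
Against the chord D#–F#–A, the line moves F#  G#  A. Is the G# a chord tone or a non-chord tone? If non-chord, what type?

Non-chord tone — a passing tone.

The harmony at that moment is D# diminished triad (D#, F#, A); G# is not a chord tone.
It is approached by step up from F# and left by step up to A.
Step in, step out in the same direction — a passing tone.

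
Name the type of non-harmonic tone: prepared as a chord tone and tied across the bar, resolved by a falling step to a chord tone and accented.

Approach: by preparation — the pitch is first a chord tone, then held (tied or repeated) while the harmony changes under it. Departure: down by step. Metric position: strong.
A prepared dissonance that resolves downward by step — a suspension. (The same figure resolving upward would be a retardation.)

Suspension.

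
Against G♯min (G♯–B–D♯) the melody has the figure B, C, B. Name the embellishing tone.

The harmony at that moment is G♯ minor triad (G♯, B, D♯); C is not a chord tone.
It is approached by step up from B and left by step down to B.
Step away and step back to the same note — a neighbor tone (upper neighbor).

C is a neighbor tone.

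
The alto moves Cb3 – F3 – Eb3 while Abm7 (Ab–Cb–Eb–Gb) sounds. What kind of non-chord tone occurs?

The harmony at that moment is Ab minor seventh chord (Ab, Cb, Eb, Gb); F3 is not a chord tone.
It is approached by leap up from Cb3 and left by step down to Eb3.
Leap in, step out — an appoggiatura.

F3 is an appoggiatura.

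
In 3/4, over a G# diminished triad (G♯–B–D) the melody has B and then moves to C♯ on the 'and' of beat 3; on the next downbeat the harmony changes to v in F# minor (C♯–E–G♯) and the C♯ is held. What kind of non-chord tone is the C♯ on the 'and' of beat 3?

Anticipation.

The harmony at that moment is G♯ diminished triad (G♯, B, D); C♯ is not a chord tone.
It is approached by step up from B and then sustained as the same pitch into the next harmony.
Arriving early and becoming a chord tone when the harmony changes — an anticipation.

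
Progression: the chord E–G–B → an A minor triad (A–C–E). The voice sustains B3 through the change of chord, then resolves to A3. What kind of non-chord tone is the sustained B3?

The harmony at that moment is A minor triad (A, C, E); B3 is not a chord tone.
It is held over (the same pitch as the preceding B3) and left by step down to A3.
Held over from the previous chord and resolving down by step — a suspension.

B3 is a suspension.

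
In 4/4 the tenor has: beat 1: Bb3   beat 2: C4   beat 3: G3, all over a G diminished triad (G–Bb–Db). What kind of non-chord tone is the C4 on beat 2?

Escape tone.

The harmony at that moment is G diminished triad (G, Bb, Db); C4 is not a chord tone.
It is approached by step up from Bb3 and left by leap down to G3.
Step in, leap out, on a weak beat — an escape tone.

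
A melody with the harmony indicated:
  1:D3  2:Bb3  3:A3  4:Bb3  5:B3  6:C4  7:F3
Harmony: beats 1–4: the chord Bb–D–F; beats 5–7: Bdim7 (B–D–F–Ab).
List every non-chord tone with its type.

A3 (beat 3) — neighbor tone; C4 (beat 6) — escape tone.

The harmony at that moment is Bb major triad (Bb, D, F); A3 is not a chord tone.
It is approached by step down from Bb3 and left by step up to Bb3.
Step away and step back to the same note — a neighbor tone (lower neighbor).
The harmony at that moment is B diminished seventh chord (B, D, F, Ab); C4 is not a chord tone.
It is approached by step up from B3 and left by leap down to F3.
Step in, leap out — an escape tone.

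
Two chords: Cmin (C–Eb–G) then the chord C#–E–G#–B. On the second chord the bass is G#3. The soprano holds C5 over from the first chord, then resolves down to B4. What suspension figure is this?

At the second chord the bass is G#3. The suspended C5 lies a fourth above the bass; after resolving down by step to B4, the interval above the bass becomes a third.
Suspension figures are named by those two intervals: 4–3.

4–3 suspension.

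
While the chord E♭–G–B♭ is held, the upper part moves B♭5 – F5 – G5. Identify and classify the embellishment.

The harmony at that moment is E♭ major triad (E♭, G, B♭); F5 is not a chord tone.
It is approached by leap down from B♭5 and left by step up to G5.
Leap in, step out — an appoggiatura.

F5 is an appoggiatura.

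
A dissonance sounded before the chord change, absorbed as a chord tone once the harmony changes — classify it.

Anticipation.

Approach: ahead of the chord change (typically by step), so it is dissonant against the current harmony. Departure: none — the same pitch is restated or held and is a chord tone of the new harmony.
Dissonant first, consonant once the harmony catches up: the note simply arrives early — an anticipation. (The reverse timing, consonant first and dissonant after the change, would be a suspension or retardation.)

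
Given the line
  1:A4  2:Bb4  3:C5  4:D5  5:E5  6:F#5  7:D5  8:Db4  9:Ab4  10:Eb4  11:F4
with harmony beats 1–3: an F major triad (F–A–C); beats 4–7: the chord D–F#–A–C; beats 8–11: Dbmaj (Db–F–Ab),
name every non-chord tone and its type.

The harmony at that moment is F major triad (F, A, C); Bb4 is not a chord tone.
It is approached by step up from A4 and left by step up to C5.
Step in, step out in the same direction — a passing tone.
The harmony at that moment is D dominant seventh chord (D, F#, A, C); E5 is not a chord tone.
It is approached by step up from D5 and left by step up to F#5.
Step in, step out in the same direction — a passing tone.
The harmony at that moment is Db major triad (Db, F, Ab); Eb4 is not a chord tone.
It is approached by leap down from Ab4 and left by step up to F4.
Leap in, step out — an appoggiatura.

Bb4 (beat 2) — passing tone; E5 (beat 5) — passing tone; Eb4 (beat 10) — appoggiatura.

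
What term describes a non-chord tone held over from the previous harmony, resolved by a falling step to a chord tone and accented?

Approach: by preparation — the pitch is first a chord tone, then held (tied or repeated) while the harmony changes under it. Departure: down by step. Metric position: strong.
A prepared dissonance that resolves downward by step — a suspension. (The same figure resolving upward would be a retardation.)

Suspension.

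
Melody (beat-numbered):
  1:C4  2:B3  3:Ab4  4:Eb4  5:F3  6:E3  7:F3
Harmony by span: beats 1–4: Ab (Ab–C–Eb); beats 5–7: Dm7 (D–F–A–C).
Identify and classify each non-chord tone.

B3 (beat 2) — escape tone; E3 (beat 6) — neighbor tone.

The harmony at that moment is Ab major triad (Ab, C, Eb); B3 is not a chord tone.
It is approached by step down from C4 and left by leap up to Ab4.
Step in, leap out — an escape tone.
The harmony at that moment is D minor seventh chord (D, F, A, C); E3 is not a chord tone.
It is approached by step down from F3 and left by step up to F3.
Step away and step back to the same note — a neighbor tone (lower neighbor).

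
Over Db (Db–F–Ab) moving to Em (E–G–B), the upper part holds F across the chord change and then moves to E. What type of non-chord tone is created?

The harmony at that moment is E minor triad (E, G, B); F is not a chord tone.
It is held over (the same pitch as the preceding F) and left by step down to E.
Held over from the previous chord and resolving down by step — a suspension.

F is a suspension.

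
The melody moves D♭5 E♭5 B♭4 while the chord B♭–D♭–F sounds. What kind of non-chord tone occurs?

The harmony at that moment is B♭ minor triad (B♭, D♭, F); E♭5 is not a chord tone.
It is approached by step up from D♭5 and left by leap down to B♭4.
Step in, leap out — an escape tone.

E♭5 is an escape tone.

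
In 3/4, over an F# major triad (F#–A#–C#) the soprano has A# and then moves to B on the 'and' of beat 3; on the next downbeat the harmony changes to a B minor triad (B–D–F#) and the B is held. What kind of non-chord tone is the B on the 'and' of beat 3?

Anticipation.

The harmony at that moment is F# major triad (F#, A#, C#); B is not a chord tone.
It is approached by step up from A# and then sustained as the same pitch into the next harmony.
Arriving early and becoming a chord tone when the harmony changes — an anticipation.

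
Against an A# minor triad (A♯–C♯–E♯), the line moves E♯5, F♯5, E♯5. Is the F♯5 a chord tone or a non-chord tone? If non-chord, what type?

The harmony at that moment is A♯ minor triad (A♯, C♯, E♯); F♯5 is not a chord tone.
It is approached by step up from E♯5 and left by step down to E♯5.
Step away and step back to the same note — a neighbor tone (upper neighbor).

Non-chord tone — a neighbor tone.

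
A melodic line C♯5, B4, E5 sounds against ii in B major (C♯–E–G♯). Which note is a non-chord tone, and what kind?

B4 is an escape tone.

The harmony at that moment is C♯ minor triad (C♯, E, G♯); B4 is not a chord tone.
It is approached by step down from C♯5 and left by leap up to E5.
Step in, leap out — an escape tone.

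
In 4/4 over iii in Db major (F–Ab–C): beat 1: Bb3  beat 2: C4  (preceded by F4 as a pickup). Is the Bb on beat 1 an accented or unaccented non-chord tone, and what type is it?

Accented appoggiatura.

The harmony at that moment is F minor triad (F, Ab, C); Bb3 is not a chord tone.
It is approached by leap down from F4 and left by step up to C4.
Leap in, step out — an appoggiatura.
It falls on the downbeat, so it is accented.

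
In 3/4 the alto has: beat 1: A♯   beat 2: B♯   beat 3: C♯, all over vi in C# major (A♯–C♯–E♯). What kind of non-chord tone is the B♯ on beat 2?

The harmony at that moment is A♯ minor triad (A♯, C♯, E♯); B♯ is not a chord tone.
It is approached by step up from A♯ and left by step up to C♯.
Step in, step out in the same direction — a passing tone.

Passing tone.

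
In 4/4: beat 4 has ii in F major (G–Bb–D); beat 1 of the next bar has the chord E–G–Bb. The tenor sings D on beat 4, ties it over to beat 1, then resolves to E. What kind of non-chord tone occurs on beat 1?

Retardation.

The harmony at that moment is E diminished triad (E, G, Bb); D is not a chord tone.
It is held over (the same pitch as the preceding D) and left by step up to E.
Held over from the previous chord and resolving up by step — a retardation.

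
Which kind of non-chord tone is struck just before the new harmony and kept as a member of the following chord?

Anticipation.

Approach: ahead of the chord change (typically by step), so it is dissonant against the current harmony. Departure: none — the same pitch is restated or held and is a chord tone of the new harmony.
Dissonant first, consonant once the harmony catches up: the note simply arrives early — an anticipation. (The reverse timing, consonant first and dissonant after the change, would be a suspension or retardation.)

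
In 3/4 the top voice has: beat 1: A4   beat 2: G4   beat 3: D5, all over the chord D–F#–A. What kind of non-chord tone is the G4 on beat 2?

The harmony at that moment is D major triad (D, F#, A); G4 is not a chord tone.
It is approached by step down from A4 and left by leap up to D5.
Step in, leap out, on a weak beat — an escape tone.

Escape tone.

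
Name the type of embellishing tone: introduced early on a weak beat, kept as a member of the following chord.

Approach: ahead of the chord change (typically by step), so it is dissonant against the current harmony. Departure: none — the same pitch is restated or held and is a chord tone of the new harmony.
Dissonant first, consonant once the harmony catches up: the note simply arrives early — an anticipation. (The reverse timing, consonant first and dissonant after the change, would be a suspension or retardation.)

Anticipation.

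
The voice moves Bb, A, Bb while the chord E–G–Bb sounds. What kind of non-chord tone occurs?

A is a neighbor tone.

The harmony at that moment is E diminished triad (E, G, Bb); A is not a chord tone.
It is approached by step down from Bb and left by step up to Bb.
Step away and step back to the same note — a neighbor tone (lower neighbor).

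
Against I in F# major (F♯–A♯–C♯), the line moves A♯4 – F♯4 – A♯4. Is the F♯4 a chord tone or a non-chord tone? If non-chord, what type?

Chord tone (the root of F# major triad).

F# major triad contains F♯, A♯, C♯; F♯ is the root, so it is a chord tone.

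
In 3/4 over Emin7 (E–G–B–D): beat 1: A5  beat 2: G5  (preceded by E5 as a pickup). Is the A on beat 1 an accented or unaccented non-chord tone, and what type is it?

The harmony at that moment is E minor seventh chord (E, G, B, D); A5 is not a chord tone.
It is approached by leap up from E5 and left by step down to G5.
Leap in, step out — an appoggiatura.
It falls on the downbeat, so it is accented.

Accented appoggiatura.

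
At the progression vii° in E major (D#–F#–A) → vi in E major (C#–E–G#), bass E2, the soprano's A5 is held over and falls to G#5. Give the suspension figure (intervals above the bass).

At the second chord the bass is E2. The suspended A5 lies a fourth above the bass; after resolving down by step to G#5, the interval above the bass becomes a third.
Suspension figures are named by those two intervals: 4–3.

4–3 suspension.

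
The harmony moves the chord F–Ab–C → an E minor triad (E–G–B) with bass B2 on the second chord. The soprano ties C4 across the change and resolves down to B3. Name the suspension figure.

9–8 suspension.

At the second chord the bass is B2. The suspended C4 lies a ninth above the bass; after resolving down by step to B3, the interval above the bass becomes an octave.
Suspension figures are named by those two intervals: 9–8.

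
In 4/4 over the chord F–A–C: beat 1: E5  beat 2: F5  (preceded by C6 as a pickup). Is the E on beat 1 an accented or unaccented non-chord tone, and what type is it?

The harmony at that moment is F major triad (F, A, C); E5 is not a chord tone.
It is approached by leap down from C6 and left by step up to F5.
Leap in, step out — an appoggiatura.
It falls on the downbeat, so it is accented.

Accented appoggiatura.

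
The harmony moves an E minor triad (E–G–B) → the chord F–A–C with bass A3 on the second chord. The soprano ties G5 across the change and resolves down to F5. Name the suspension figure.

At the second chord the bass is A3. The suspended G5 lies a seventh above the bass; after resolving down by step to F5, the interval above the bass becomes a sixth.
Suspension figures are named by those two intervals: 7–6.

7–6 suspension.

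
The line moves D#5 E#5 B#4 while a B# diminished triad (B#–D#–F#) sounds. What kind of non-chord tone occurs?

E#5 is an escape tone.

The harmony at that moment is B# diminished triad (B#, D#, F#); E#5 is not a chord tone.
It is approached by step up from D#5 and left by leap down to B#4.
Step in, leap out — an escape tone.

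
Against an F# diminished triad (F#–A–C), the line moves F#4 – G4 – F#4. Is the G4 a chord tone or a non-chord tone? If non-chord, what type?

Non-chord tone — a neighbor tone.

The harmony at that moment is F# diminished triad (F#, A, C); G4 is not a chord tone.
It is approached by step up from F#4 and left by step down to F#4.
Step away and step back to the same note — a neighbor tone (upper neighbor).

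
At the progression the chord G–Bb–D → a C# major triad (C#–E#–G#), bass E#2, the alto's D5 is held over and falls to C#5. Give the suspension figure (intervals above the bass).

7–6 suspension.

At the second chord the bass is E#2. The suspended D5 lies a seventh above the bass; after resolving down by step to C#5, the interval above the bass becomes a sixth.
Suspension figures are named by those two intervals: 7–6.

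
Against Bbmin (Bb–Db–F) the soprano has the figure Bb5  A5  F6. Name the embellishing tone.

The harmony at that moment is Bb minor triad (Bb, Db, F); A5 is not a chord tone.
It is approached by step down from Bb5 and left by leap up to F6.
Step in, leap out — an escape tone.

A5 is an escape tone.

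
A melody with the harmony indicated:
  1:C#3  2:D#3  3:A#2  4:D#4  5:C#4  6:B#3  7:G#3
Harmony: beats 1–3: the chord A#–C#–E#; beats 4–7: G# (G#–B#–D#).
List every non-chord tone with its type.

D#3 (beat 2) — escape tone; C#4 (beat 5) — passing tone.

The harmony at that moment is A# minor triad (A#, C#, E#); D#3 is not a chord tone.
It is approached by step up from C#3 and left by leap down to A#2.
Step in, leap out — an escape tone.
The harmony at that moment is G# major triad (G#, B#, D#); C#4 is not a chord tone.
It is approached by step down from D#4 and left by step down to B#3.
Step in, step out in the same direction — a passing tone.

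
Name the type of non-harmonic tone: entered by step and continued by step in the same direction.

Approach: by step. Departure: by step, continuing in the same direction.
Stepwise on both sides with no change of direction means the note fills in the space between two different chord tones — a passing tone. (Had it turned back to its starting note it would be a neighbor tone instead.)

Passing tone.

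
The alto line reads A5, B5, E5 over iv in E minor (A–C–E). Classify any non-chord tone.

The harmony at that moment is A minor triad (A, C, E); B5 is not a chord tone.
It is approached by step up from A5 and left by leap down to E5.
Step in, leap out — an escape tone.

B5 is an escape tone.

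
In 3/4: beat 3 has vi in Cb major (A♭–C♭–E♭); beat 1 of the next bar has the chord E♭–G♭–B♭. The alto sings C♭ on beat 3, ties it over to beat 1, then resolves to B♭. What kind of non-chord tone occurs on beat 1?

Suspension.

The harmony at that moment is E♭ minor triad (E♭, G♭, B♭); C♭ is not a chord tone.
It is held over (the same pitch as the preceding C♭) and left by step down to B♭.
Held over from the previous chord and resolving down by step — a suspension.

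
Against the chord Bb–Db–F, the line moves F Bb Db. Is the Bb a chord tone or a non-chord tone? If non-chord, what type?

Bb minor triad contains Bb, Db, F; Bb is the root, so it is a chord tone.

Chord tone (the root of Bb minor triad).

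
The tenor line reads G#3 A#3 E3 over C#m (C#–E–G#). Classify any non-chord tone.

The harmony at that moment is C# minor triad (C#, E, G#); A#3 is not a chord tone.
It is approached by step up from G#3 and left by leap down to E3.
Step in, leap out — an escape tone.

A#3 is an escape tone.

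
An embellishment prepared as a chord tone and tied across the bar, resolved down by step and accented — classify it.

Suspension.

Approach: by preparation — the pitch is first a chord tone, then held (tied or repeated) while the harmony changes under it. Departure: down by step. Metric position: strong.
A prepared dissonance that resolves downward by step — a suspension. (The same figure resolving upward would be a retardation.)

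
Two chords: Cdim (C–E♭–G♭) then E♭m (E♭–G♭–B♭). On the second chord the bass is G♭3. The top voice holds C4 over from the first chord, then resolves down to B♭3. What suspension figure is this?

4–3 suspension.

At the second chord the bass is G♭3. The suspended C4 lies a fourth above the bass; after resolving down by step to B♭3, the interval above the bass becomes a third.
Suspension figures are named by those two intervals: 4–3.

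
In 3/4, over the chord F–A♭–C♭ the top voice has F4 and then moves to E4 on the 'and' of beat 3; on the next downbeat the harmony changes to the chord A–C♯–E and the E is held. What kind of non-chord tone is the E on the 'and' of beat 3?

Anticipation.

The harmony at that moment is F diminished triad (F, A♭, C♭); E4 is not a chord tone.
It is approached by step down from F4 and then sustained as the same pitch into the next harmony.
Arriving early and becoming a chord tone when the harmony changes — an anticipation.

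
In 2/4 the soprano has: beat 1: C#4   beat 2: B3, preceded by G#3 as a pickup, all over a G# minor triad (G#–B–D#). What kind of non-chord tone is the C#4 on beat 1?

Appoggiatura.

The harmony at that moment is G# minor triad (G#, B, D#); C#4 is not a chord tone.
It is approached by leap up from G#3 and left by step down to B3.
Leap in, step out, metrically accented — an appoggiatura.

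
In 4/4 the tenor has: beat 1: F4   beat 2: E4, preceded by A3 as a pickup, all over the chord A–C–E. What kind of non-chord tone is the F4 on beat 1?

Appoggiatura.

The harmony at that moment is A minor triad (A, C, E); F4 is not a chord tone.
It is approached by leap up from A3 and left by step down to E4.
Leap in, step out, metrically accented — an appoggiatura.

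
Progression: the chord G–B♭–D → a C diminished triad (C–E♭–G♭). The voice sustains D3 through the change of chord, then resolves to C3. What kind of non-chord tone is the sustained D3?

The harmony at that moment is C diminished triad (C, E♭, G♭); D3 is not a chord tone.
It is held over (the same pitch as the preceding D3) and left by step down to C3.
Held over from the previous chord and resolving down by step — a suspension.

D3 is a suspension.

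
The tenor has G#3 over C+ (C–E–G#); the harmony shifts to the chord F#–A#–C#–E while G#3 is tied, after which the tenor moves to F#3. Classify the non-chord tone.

G#3 is a suspension.

The harmony at that moment is F# dominant seventh chord (F#, A#, C#, E); G#3 is not a chord tone.
It is held over (the same pitch as the preceding G#3) and left by step down to F#3.
Held over from the previous chord and resolving down by step — a suspension.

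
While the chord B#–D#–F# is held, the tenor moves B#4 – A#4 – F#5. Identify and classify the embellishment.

A#4 is an escape tone.

The harmony at that moment is B# diminished triad (B#, D#, F#); A#4 is not a chord tone.
It is approached by step down from B#4 and left by leap up to F#5.
Step in, leap out — an escape tone.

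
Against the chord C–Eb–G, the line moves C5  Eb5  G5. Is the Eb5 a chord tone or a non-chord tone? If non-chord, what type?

C minor triad contains C, Eb, G; Eb is the third, so it is a chord tone.

Chord tone (the third of C minor triad).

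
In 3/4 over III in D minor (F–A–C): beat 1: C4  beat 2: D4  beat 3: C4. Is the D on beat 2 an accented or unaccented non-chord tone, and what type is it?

Unaccented neighbor tone.

The harmony at that moment is F major triad (F, A, C); D4 is not a chord tone.
It is approached by step up from C4 and left by step down to C4.
Step away and step back to the same note — a neighbor tone (upper neighbor).
It falls on a weak beat, so it is unaccented.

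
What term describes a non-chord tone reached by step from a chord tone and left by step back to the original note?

Neighbor tone.

Approach: by step. Departure: by step in the opposite direction, back to the starting pitch.
Stepwise on both sides but reversing to return to the same chord tone — a neighbor tone. (Had it continued onward in the same direction it would be a passing tone instead.)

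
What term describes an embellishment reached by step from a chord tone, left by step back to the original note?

Neighbor tone.

Approach: by step. Departure: by step in the opposite direction, back to the starting pitch.
Stepwise on both sides but reversing to return to the same chord tone — a neighbor tone. (Had it continued onward in the same direction it would be a passing tone instead.)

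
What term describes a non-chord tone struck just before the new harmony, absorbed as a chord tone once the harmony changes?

Approach: ahead of the chord change (typically by step), so it is dissonant against the current harmony. Departure: none — the same pitch is restated or held and is a chord tone of the new harmony.
Dissonant first, consonant once the harmony catches up: the note simply arrives early — an anticipation. (The reverse timing, consonant first and dissonant after the change, would be a suspension or retardation.)

Anticipation.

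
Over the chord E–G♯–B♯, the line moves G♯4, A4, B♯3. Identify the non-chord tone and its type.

A4 is an escape tone.

The harmony at that moment is E augmented triad (E, G♯, B♯); A4 is not a chord tone.
It is approached by step up from G♯4 and left by leap down to B♯3.
Step in, leap out — an escape tone.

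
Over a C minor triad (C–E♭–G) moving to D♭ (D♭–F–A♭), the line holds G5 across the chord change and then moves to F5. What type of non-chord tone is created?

G5 is a suspension.

The harmony at that moment is D♭ major triad (D♭, F, A♭); G5 is not a chord tone.
It is held over (the same pitch as the preceding G5) and left by step down to F5.
Held over from the previous chord and resolving down by step — a suspension.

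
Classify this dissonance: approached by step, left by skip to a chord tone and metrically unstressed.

Escape tone.

Approach: by step. Departure: by leap. Metric position: weak.
Step in, leap out, from a weak position — an escape tone (échappée). (It is the mirror image of the appoggiatura, which leaps in and steps out on a strong beat.)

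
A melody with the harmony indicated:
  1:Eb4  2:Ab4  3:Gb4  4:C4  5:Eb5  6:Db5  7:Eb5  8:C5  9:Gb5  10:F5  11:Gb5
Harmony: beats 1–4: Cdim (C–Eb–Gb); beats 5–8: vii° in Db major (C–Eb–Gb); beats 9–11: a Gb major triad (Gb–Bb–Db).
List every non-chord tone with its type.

Ab4 (beat 2) — appoggiatura; Db5 (beat 6) — neighbor tone; F5 (beat 10) — neighbor tone.

The harmony at that moment is C diminished triad (C, Eb, Gb); Ab4 is not a chord tone.
It is approached by leap up from Eb4 and left by step down to Gb4.
Leap in, step out — an appoggiatura.
The harmony at that moment is C diminished triad (C, Eb, Gb); Db5 is not a chord tone.
It is approached by step down from Eb5 and left by step up to Eb5.
Step away and step back to the same note — a neighbor tone (lower neighbor).
The harmony at that moment is Gb major triad (Gb, Bb, Db); F5 is not a chord tone.
It is approached by step down from Gb5 and left by step up to Gb5.
Step away and step back to the same note — a neighbor tone (lower neighbor).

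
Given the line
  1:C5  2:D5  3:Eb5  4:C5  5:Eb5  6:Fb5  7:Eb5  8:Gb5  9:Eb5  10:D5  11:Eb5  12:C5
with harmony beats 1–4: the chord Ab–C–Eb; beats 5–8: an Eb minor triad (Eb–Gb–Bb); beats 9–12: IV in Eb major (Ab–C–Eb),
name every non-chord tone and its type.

The harmony at that moment is Ab major triad (Ab, C, Eb); D5 is not a chord tone.
It is approached by step up from C5 and left by step up to Eb5.
Step in, step out in the same direction — a passing tone.
The harmony at that moment is Eb minor triad (Eb, Gb, Bb); Fb5 is not a chord tone.
It is approached by step up from Eb5 and left by step down to Eb5.
Step away and step back to the same note — a neighbor tone (upper neighbor).
The harmony at that moment is Ab major triad (Ab, C, Eb); D5 is not a chord tone.
It is approached by step down from Eb5 and left by step up to Eb5.
Step away and step back to the same note — a neighbor tone (lower neighbor).

D5 (beat 2) — passing tone; Fb5 (beat 6) — neighbor tone; D5 (beat 10) — neighbor tone.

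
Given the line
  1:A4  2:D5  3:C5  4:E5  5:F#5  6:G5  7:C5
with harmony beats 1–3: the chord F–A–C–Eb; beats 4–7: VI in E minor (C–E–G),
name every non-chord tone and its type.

D5 (beat 2) — appoggiatura; F#5 (beat 5) — passing tone.

The harmony at that moment is F dominant seventh chord (F, A, C, Eb); D5 is not a chord tone.
It is approached by leap up from A4 and left by step down to C5.
Leap in, step out — an appoggiatura.
The harmony at that moment is C major triad (C, E, G); F#5 is not a chord tone.
It is approached by step up from E5 and left by step up to G5.
Step in, step out in the same direction — a passing tone.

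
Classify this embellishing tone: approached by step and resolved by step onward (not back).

Approach: by step. Departure: by step, continuing in the same direction.
Stepwise on both sides with no change of direction means the note fills in the space between two different chord tones — a passing tone. (Had it turned back to its starting note it would be a neighbor tone instead.)

Passing tone.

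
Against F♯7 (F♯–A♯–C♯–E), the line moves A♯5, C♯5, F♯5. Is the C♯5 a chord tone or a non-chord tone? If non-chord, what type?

F# dominant seventh chord contains F♯, A♯, C♯, E; C♯ is the fifth, so it is a chord tone.

Chord tone (the fifth of F# dominant seventh chord).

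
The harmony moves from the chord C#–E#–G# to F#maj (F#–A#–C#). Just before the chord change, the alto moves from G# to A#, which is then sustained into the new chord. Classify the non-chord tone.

A# is an anticipation.

The harmony at that moment is C# major triad (C#, E#, G#); A# is not a chord tone.
It is approached by step up from G# and then sustained as the same pitch into the next harmony.
Arriving early and becoming a chord tone when the harmony changes — an anticipation.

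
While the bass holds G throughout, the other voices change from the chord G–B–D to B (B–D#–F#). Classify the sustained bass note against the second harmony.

The harmony at that moment is B major triad (B, D#, F#); G is not a chord tone.
It is held over (the same pitch as the preceding G) and then sustained as the same pitch into the next harmony.
Sustained through a change of harmony — a pedal tone.

Pedal tone (pedal point).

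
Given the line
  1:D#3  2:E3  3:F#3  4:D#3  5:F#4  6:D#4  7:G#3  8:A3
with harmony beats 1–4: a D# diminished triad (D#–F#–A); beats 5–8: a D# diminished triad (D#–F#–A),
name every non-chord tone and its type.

The harmony at that moment is D# diminished triad (D#, F#, A); E3 is not a chord tone.
It is approached by step up from D#3 and left by step up to F#3.
Step in, step out in the same direction — a passing tone.
The harmony at that moment is D# diminished triad (D#, F#, A); G#3 is not a chord tone.
It is approached by leap down from D#4 and left by step up to A3.
Leap in, step out — an appoggiatura.

E3 (beat 2) — passing tone; G#3 (beat 7) — appoggiatura.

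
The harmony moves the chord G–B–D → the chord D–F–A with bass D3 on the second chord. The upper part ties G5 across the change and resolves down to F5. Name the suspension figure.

4–3 suspension.

At the second chord the bass is D3. The suspended G5 lies a fourth above the bass; after resolving down by step to F5, the interval above the bass becomes a third.
Suspension figures are named by those two intervals: 4–3.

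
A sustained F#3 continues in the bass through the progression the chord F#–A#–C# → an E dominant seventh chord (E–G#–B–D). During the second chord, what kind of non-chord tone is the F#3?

The harmony at that moment is E dominant seventh chord (E, G#, B, D); F#3 is not a chord tone.
It is held over (the same pitch as the preceding F#3) and then sustained as the same pitch into the next harmony.
Sustained through a change of harmony — a pedal tone.

Pedal tone (pedal point).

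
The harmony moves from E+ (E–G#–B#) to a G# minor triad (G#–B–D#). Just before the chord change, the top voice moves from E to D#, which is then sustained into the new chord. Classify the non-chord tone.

D# is an anticipation.

The harmony at that moment is E augmented triad (E, G#, B#); D# is not a chord tone.
It is approached by step down from E and then sustained as the same pitch into the next harmony.
Arriving early and becoming a chord tone when the harmony changes — an anticipation.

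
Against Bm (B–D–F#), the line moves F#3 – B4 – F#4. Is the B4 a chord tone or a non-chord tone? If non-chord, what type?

Chord tone (the root of B minor triad).

B minor triad contains B, D, F#; B is the root, so it is a chord tone.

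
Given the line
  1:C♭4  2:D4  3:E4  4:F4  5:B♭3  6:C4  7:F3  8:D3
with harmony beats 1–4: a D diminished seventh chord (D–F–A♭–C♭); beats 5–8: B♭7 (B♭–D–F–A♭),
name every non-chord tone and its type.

E4 (beat 3) — passing tone; C4 (beat 6) — escape tone.

The harmony at that moment is D diminished seventh chord (D, F, A♭, C♭); E4 is not a chord tone.
It is approached by step up from D4 and left by step up to F4.
Step in, step out in the same direction — a passing tone.
The harmony at that moment is B♭ dominant seventh chord (B♭, D, F, A♭); C4 is not a chord tone.
It is approached by step up from B♭3 and left by leap down to F3.
Step in, leap out — an escape tone.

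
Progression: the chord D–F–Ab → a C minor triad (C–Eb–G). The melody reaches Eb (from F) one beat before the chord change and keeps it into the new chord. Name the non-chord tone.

The harmony at that moment is D diminished triad (D, F, Ab); Eb is not a chord tone.
It is approached by step down from F and then sustained as the same pitch into the next harmony.
Arriving early and becoming a chord tone when the harmony changes — an anticipation.

Eb is an anticipation.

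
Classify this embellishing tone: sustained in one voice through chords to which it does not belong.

Approach: none. Departure: none — a single pitch is sustained while the chords change around it, passing through harmonies that do not contain it.
No melodic motion at all; the dissonance is created entirely by the moving harmonies against the stationary note — a pedal tone (pedal point).

Pedal tone.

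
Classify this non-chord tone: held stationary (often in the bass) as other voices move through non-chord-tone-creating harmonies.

Pedal tone.

Approach: none. Departure: none — a single pitch is sustained while the chords change around it, passing through harmonies that do not contain it.
No melodic motion at all; the dissonance is created entirely by the moving harmonies against the stationary note — a pedal tone (pedal point).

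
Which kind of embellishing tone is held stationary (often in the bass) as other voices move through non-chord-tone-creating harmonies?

Approach: none. Departure: none — a single pitch is sustained while the chords change around it, passing through harmonies that do not contain it.
No melodic motion at all; the dissonance is created entirely by the moving harmonies against the stationary note — a pedal tone (pedal point).

Pedal tone.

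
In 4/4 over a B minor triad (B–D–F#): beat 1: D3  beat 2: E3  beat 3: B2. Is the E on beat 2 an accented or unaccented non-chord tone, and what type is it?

The harmony at that moment is B minor triad (B, D, F#); E3 is not a chord tone.
It is approached by step up from D3 and left by leap down to B2.
Step in, leap out — an escape tone.
It falls on a weak beat, so it is unaccented.

Unaccented escape tone.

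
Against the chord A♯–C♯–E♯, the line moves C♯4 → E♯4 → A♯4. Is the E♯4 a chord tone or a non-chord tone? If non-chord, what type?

A# minor triad contains A♯, C♯, E♯; E♯ is the fifth, so it is a chord tone.

Chord tone (the fifth of A# minor triad).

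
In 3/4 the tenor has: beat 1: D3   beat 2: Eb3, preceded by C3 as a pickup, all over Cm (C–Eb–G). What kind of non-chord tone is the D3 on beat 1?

Passing tone.

The harmony at that moment is C minor triad (C, Eb, G); D3 is not a chord tone.
It is approached by step up from C3 and left by step up to Eb3.
Step in, step out in the same direction — a passing tone.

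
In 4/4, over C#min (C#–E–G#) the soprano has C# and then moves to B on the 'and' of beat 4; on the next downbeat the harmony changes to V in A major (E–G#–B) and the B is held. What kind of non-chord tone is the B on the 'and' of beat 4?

Anticipation.

The harmony at that moment is C# minor triad (C#, E, G#); B is not a chord tone.
It is approached by step down from C# and then sustained as the same pitch into the next harmony.
Arriving early and becoming a chord tone when the harmony changes — an anticipation.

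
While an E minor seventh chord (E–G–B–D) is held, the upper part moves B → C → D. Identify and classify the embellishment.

The harmony at that moment is E minor seventh chord (E, G, B, D); C is not a chord tone.
It is approached by step up from B and left by step up to D.
Step in, step out in the same direction — a passing tone.

C is a passing tone.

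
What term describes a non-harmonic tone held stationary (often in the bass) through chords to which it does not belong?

Pedal tone.

Approach: none. Departure: none — a single pitch is sustained while the chords change around it, passing through harmonies that do not contain it.
No melodic motion at all; the dissonance is created entirely by the moving harmonies against the stationary note — a pedal tone (pedal point).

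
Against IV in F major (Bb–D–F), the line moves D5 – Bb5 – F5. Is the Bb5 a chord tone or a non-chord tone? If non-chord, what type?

Chord tone (the root of Bb major triad).

Bb major triad contains Bb, D, F; Bb is the root, so it is a chord tone.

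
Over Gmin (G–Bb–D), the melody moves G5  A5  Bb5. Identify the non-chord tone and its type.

The harmony at that moment is G minor triad (G, Bb, D); A5 is not a chord tone.
It is approached by step up from G5 and left by step up to Bb5.
Step in, step out in the same direction — a passing tone.

A5 is a passing tone.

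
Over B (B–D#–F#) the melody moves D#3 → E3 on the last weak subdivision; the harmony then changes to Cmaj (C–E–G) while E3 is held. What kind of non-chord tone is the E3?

The harmony at that moment is B major triad (B, D#, F#); E3 is not a chord tone.
It is approached by step up from D#3 and then sustained as the same pitch into the next harmony.
Arriving early and becoming a chord tone when the harmony changes — an anticipation.

E3 is an anticipation.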